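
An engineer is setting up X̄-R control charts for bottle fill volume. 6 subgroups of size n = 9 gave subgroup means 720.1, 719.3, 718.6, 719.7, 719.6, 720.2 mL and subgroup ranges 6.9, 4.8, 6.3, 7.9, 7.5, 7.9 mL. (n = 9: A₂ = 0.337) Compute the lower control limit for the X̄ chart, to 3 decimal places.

717.264

X̄̄ = (720.1 + 719.3 + 718.6 + 719.7 + 719.6 + 720.2) / 6 = 4317.5000 / 6 = 719.5833
R̄ = (6.9 + 4.8 + 6.3 + 7.9 + 7.5 + 7.9) / 6 = 41.3000 / 6 = 6.8833
LCL = X̄̄ − A₂·R̄ = 719.5833 − 0.337 × 6.8833 = 717.2636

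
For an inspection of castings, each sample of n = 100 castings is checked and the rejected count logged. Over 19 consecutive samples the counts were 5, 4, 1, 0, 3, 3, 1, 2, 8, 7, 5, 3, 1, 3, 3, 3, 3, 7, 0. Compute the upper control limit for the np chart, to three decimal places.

p̄ = Σdᵢ / (k·n) = 62 / (19 × 100) = 0.03263
UCL = np̄ + 3·√(np̄(1−p̄)) = 3.2632 + 3 × √(3.2632×0.96737) = 3.2632 + 3 × 1.7767 = 8.5933

8.593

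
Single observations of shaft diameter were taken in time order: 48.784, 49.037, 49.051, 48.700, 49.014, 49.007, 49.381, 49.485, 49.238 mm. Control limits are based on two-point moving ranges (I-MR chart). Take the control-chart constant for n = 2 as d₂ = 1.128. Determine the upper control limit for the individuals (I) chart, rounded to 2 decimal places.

49.63

X̄ = (48.784 + 49.037 + 49.051 + 48.700 + 49.014 + 49.007 + 49.381 + 49.485 + 49.238) / 9 = 49.0774
Moving ranges: 0.253, 0.014, 0.351, 0.314, 0.007, 0.374, 0.104, 0.247; M̄R̄ = 1.6640 / 8 = 0.2080
UCL = X̄ + 3·M̄R̄/d₂ = 49.0774 + 3 × 0.2080 / 1.128 = 49.6306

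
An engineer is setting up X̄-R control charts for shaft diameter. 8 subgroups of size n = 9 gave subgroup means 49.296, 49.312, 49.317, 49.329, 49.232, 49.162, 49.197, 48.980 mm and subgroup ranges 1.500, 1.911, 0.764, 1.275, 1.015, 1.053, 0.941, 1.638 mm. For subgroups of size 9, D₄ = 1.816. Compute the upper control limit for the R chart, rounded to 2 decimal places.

2.29

R̄ = (1.500 + 1.911 + 0.764 + 1.275 + 1.015 + 1.053 + 0.941 + 1.638) / 8 = 10.0970 / 8 = 1.2621
UCL_R = D₄·R̄ = 1.816 × 1.2621 = 2.2920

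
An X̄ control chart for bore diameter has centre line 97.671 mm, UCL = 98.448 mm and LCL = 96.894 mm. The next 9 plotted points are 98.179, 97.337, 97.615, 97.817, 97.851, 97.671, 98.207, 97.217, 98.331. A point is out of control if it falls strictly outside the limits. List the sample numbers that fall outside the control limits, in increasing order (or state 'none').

none

All 9 points lie within [96.894, 98.448].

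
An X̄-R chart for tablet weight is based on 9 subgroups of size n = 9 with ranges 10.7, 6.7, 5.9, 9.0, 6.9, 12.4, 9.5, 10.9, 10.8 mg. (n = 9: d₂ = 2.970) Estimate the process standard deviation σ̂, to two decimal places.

R̄ = (10.7 + 6.7 + 5.9 + 9.0 + 6.9 + 12.4 + 9.5 + 10.9 + 10.8) / 9 = 9.2000
σ̂ = R̄ / d₂ = 9.2000 / 2.970 = 3.0976

3.10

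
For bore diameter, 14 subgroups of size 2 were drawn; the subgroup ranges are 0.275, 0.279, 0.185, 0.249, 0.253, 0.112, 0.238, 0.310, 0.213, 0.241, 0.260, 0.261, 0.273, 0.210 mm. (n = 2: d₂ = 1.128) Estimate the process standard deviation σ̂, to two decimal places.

0.21

R̄ = (0.275 + 0.279 + 0.185 + 0.249 + 0.253 + 0.112 + 0.238 + 0.310 + 0.213 + 0.241 + 0.260 + 0.261 + 0.273 + 0.210) / 14 = 0.2399
σ̂ = R̄ / d₂ = 0.2399 / 1.128 = 0.2127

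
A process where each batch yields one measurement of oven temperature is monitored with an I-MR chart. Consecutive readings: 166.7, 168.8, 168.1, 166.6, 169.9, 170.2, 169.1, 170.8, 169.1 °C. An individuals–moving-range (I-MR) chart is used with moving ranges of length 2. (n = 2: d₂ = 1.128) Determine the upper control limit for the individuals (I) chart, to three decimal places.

172.933

X̄ = (166.7 + 168.8 + 168.1 + 166.6 + 169.9 + 170.2 + 169.1 + 170.8 + 169.1) / 9 = 168.8111
Moving ranges: 2.1, 0.7, 1.5, 3.3, 0.3, 1.1, 1.7, 1.7; M̄R̄ = 12.4000 / 8 = 1.5500
UCL = X̄ + 3·M̄R̄/d₂ = 168.8111 + 3 × 1.5500 / 1.128 = 172.9335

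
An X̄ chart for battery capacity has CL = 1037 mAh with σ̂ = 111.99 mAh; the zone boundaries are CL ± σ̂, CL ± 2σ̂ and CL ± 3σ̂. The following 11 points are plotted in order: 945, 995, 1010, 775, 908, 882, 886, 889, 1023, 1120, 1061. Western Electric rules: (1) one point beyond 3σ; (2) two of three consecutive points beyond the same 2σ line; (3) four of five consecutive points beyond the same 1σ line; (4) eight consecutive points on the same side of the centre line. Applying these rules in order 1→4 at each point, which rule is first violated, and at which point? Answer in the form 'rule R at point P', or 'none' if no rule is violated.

Zone of each point (C = within 1σ̂, B = 1σ̂–2σ̂, A = 2σ̂–3σ̂, * = beyond 3σ̂; sign = side of CL): 1:-C, 2:-C, 3:-C, 4:-A, 5:-B, 6:-B, 7:-B, 8:-B, 9:-C, 10:+C, 11:+C
Rule 3 (four of five consecutive points beyond the same 1σ limit) is satisfied at point 7.

rule 3 at point 7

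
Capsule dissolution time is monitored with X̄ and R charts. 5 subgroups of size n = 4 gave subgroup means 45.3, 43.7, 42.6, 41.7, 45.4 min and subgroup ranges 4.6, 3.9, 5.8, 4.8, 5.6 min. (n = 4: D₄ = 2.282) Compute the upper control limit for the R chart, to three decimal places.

11.273

R̄ = (4.6 + 3.9 + 5.8 + 4.8 + 5.6) / 5 = 24.7000 / 5 = 4.9400
UCL_R = D₄·R̄ = 2.282 × 4.9400 = 11.2731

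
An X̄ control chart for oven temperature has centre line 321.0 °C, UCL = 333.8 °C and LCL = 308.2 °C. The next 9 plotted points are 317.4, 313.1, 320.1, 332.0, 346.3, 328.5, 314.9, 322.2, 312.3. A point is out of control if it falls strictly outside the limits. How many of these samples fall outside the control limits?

Compare each point to [308.2, 333.8]: sample 5 = 346.3 > UCL.

1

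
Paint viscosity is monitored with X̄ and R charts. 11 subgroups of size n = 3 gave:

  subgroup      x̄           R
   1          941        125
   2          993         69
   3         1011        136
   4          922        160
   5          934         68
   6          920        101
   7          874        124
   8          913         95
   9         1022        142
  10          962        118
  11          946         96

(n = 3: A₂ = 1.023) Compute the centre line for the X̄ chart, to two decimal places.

948.91

X̄̄ = (941 + 993 + 1011 + 922 + 934 + 920 + 874 + 913 + 1022 + 962 + 946) / 11 = 10438.0000 / 11 = 948.9091
CL = X̄̄ = 948.9091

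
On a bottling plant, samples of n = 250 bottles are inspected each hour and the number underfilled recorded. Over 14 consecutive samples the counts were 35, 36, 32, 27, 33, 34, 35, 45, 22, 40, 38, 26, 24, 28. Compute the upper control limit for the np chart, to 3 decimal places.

48.452

p̄ = Σdᵢ / (k·n) = 455 / (14 × 250) = 0.13000
UCL = np̄ + 3·√(np̄(1−p̄)) = 32.5000 + 3 × √(32.5000×0.87000) = 32.5000 + 3 × 5.3174 = 48.4523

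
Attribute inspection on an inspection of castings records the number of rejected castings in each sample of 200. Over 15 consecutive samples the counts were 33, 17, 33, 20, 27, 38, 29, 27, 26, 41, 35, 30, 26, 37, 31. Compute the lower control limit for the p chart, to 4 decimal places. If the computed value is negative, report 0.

p̄ = Σdᵢ / (k·n) = 450 / (15 × 200) = 0.15000
LCL = p̄ − 3·√(p̄(1−p̄)/n) = 0.15000 − 3 × 0.02525 = 0.07425

0.0743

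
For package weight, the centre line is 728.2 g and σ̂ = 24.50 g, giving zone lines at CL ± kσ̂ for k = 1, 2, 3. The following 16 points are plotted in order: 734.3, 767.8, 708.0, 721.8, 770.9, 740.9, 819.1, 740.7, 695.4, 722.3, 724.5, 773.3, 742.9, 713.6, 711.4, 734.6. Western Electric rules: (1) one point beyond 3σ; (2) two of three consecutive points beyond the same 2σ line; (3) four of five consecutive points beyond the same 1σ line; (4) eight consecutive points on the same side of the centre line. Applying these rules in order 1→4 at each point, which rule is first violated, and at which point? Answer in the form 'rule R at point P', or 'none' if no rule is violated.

rule 1 at point 7

Zone of each point (C = within 1σ̂, B = 1σ̂–2σ̂, A = 2σ̂–3σ̂, * = beyond 3σ̂; sign = side of CL): 1:+C, 2:+B, 3:-C, 4:-C, 5:+B, 6:+C, 7:+*, 8:+C, 9:-B, 10:-C, 11:-C, 12:+B, 13:+C, 14:-C, 15:-C, 16:+C
Rule 1 (one point beyond the 3σ limits) is satisfied at point 7.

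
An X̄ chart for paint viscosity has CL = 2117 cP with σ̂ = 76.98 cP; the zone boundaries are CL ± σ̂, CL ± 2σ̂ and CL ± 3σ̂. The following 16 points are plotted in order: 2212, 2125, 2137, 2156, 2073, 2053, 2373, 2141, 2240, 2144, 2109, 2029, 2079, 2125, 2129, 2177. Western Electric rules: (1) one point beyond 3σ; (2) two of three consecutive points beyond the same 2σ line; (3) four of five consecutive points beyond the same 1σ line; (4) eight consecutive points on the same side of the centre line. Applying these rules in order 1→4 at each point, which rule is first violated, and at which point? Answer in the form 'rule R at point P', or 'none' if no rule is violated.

Zone of each point (C = within 1σ̂, B = 1σ̂–2σ̂, A = 2σ̂–3σ̂, * = beyond 3σ̂; sign = side of CL): 1:+B, 2:+C, 3:+C, 4:+C, 5:-C, 6:-C, 7:+*, 8:+C, 9:+B, 10:+C, 11:-C, 12:-B, 13:-C, 14:+C, 15:+C, 16:+C
Rule 1 (one point beyond the 3σ limits) is satisfied at point 7.

rule 1 at point 7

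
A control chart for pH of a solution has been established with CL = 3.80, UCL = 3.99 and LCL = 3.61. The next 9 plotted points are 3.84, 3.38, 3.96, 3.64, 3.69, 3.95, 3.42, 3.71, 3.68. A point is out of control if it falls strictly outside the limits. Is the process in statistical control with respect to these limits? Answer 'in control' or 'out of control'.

Compare each point to [3.61, 3.99]: sample 2 = 3.38 < LCL; sample 7 = 3.42 < LCL.

out of control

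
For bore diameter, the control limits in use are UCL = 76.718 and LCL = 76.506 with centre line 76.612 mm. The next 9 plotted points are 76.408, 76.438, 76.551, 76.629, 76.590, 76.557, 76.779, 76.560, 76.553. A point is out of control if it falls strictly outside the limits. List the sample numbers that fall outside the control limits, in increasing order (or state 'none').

1, 2, 7

Compare each point to [76.506, 76.718]: sample 1 = 76.408 < LCL; sample 2 = 76.438 < LCL; sample 7 = 76.779 > UCL.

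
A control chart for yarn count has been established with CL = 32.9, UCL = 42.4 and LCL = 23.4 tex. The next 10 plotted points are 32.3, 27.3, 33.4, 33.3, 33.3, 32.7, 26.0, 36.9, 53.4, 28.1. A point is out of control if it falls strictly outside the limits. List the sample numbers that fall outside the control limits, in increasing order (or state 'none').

9

Compare each point to [23.4, 42.4]: sample 9 = 53.4 > UCL.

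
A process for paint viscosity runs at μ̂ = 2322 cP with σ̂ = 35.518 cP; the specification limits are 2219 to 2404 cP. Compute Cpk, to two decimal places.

Cpu = (USL − μ̂) / (3σ̂) = (2404 − 2322) / (3 × 35.518) = 0.7696; Cpl = (μ̂ − LSL) / (3σ̂) = (2322 − 2219) / (3 × 35.518) = 0.9666; Cpk = min(Cpu, Cpl) = 0.7696

0.77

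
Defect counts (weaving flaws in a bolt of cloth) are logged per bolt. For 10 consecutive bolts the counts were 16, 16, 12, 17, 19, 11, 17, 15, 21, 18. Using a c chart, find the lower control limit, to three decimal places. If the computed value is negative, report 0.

c̄ = (16 + 16 + 12 + 17 + 19 + 11 + 17 + 15 + 21 + 18) / 10 = 162 / 10 = 16.2000
LCL = c̄ − 3√c̄ = 16.2000 − 3 × 4.0249 = 4.1252

4.125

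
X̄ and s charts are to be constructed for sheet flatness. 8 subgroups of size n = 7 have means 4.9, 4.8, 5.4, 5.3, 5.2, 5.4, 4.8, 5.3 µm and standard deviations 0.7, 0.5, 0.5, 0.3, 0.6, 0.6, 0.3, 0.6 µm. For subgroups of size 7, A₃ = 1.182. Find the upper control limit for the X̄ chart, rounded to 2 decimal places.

X̄̄ = (4.9 + 4.8 + 5.4 + 5.3 + 5.2 + 5.4 + 4.8 + 5.3) / 8 = 5.1375
s̄ = (0.7 + 0.5 + 0.5 + 0.3 + 0.6 + 0.6 + 0.3 + 0.6) / 8 = 0.5125
UCL = X̄̄ + A₃·s̄ = 5.1375 + 1.182 × 0.5125 = 5.7433

5.74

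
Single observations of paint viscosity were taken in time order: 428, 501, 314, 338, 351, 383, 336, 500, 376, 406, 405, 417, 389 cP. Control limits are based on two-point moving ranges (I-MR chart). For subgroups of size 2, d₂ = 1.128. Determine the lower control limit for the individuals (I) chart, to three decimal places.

X̄ = (428 + 501 + 314 + 338 + 351 + 383 + 336 + 500 + 376 + 406 + 405 + 417 + 389) / 13 = 395.6923
Moving ranges: 73, 187, 24, 13, 32, 47, 164, 124, 30, 1, 12, 28; M̄R̄ = 735.0000 / 12 = 61.2500
LCL = X̄ − 3·M̄R̄/d₂ = 395.6923 − 3 × 61.2500 / 1.128 = 232.7934

232.793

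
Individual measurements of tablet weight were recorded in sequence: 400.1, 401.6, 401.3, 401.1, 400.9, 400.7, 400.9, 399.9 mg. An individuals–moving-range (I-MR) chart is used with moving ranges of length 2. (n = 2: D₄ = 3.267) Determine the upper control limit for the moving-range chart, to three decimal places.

Moving ranges: 1.5, 0.3, 0.2, 0.2, 0.2, 0.2, 1.0; M̄R̄ = 3.6000 / 7 = 0.5143
UCL_MR = D₄·M̄R̄ = 3.267 × 0.5143 = 1.6802

1.680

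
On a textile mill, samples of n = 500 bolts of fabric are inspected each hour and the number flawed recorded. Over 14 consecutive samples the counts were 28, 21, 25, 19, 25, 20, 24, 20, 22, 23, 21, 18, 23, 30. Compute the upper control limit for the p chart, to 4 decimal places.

p̄ = Σdᵢ / (k·n) = 319 / (14 × 500) = 0.04557
UCL = p̄ + 3·√(p̄(1−p̄)/n) = 0.04557 + 3 × √(0.04557×0.95443/500) = 0.04557 + 3 × 0.00933 = 0.07355

0.0736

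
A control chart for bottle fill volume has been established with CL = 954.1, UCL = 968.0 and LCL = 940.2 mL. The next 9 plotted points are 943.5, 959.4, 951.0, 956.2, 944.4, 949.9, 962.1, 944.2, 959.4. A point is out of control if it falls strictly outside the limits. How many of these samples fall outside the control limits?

All 9 points lie within [940.2, 968.0].

0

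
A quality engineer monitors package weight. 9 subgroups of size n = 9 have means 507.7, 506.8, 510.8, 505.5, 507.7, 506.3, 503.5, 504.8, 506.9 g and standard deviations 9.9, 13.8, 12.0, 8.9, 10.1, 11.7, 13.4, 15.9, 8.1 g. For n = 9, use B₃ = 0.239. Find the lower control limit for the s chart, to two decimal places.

s̄ = (9.9 + 13.8 + 12.0 + 8.9 + 10.1 + 11.7 + 13.4 + 15.9 + 8.1) / 9 = 11.5333
LCL_s = B₃·s̄ = 0.239 × 11.5333 = 2.7565

2.76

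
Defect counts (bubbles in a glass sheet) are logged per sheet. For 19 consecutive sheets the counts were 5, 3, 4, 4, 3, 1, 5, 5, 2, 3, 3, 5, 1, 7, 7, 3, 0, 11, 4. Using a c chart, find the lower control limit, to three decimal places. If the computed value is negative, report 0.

0.000

c̄ = (5 + 3 + 4 + 4 + 3 + 1 + 5 + 5 + 2 + 3 + 3 + 5 + 1 + 7 + 7 + 3 + 0 + 11 + 4) / 19 = 76 / 19 = 4.0000
LCL = c̄ − 3√c̄ = 4.0000 − 3 × 2.0000 = -2.0000 → 0 (cannot be negative)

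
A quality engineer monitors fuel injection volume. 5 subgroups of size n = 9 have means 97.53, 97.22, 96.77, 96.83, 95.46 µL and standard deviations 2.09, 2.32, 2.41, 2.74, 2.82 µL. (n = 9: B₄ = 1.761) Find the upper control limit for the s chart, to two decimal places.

4.36

s̄ = (2.09 + 2.32 + 2.41 + 2.74 + 2.82) / 5 = 2.4760
UCL_s = B₄·s̄ = 1.761 × 2.4760 = 4.3602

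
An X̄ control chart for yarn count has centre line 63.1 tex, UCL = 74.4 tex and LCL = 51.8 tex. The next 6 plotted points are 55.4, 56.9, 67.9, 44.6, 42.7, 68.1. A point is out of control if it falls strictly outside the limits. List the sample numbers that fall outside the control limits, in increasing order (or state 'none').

4, 5

Compare each point to [51.8, 74.4]: sample 4 = 44.6 < LCL; sample 5 = 42.7 < LCL.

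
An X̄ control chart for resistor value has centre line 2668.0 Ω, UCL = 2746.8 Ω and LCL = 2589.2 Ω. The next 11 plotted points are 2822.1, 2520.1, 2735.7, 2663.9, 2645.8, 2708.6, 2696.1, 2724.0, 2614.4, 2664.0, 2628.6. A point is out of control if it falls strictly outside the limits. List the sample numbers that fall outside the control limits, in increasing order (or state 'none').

1, 2

Compare each point to [2589.2, 2746.8]: sample 1 = 2822.1 > UCL; sample 2 = 2520.1 < LCL.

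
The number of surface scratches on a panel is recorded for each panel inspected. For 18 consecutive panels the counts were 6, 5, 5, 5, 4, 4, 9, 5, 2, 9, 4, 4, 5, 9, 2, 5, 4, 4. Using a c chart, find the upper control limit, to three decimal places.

11.801

c̄ = (6 + 5 + 5 + 5 + 4 + 4 + 9 + 5 + 2 + 9 + 4 + 4 + 5 + 9 + 2 + 5 + 4 + 4) / 18 = 91 / 18 = 5.0556
UCL = c̄ + 3√c̄ = 5.0556 + 3 × √5.0556 = 5.0556 + 3 × 2.2485 = 11.8009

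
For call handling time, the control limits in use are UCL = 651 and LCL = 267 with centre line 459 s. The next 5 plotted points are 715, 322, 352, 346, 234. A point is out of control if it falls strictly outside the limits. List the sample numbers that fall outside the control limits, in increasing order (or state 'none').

1, 5

Compare each point to [267, 651]: sample 1 = 715 > UCL; sample 5 = 234 < LCL.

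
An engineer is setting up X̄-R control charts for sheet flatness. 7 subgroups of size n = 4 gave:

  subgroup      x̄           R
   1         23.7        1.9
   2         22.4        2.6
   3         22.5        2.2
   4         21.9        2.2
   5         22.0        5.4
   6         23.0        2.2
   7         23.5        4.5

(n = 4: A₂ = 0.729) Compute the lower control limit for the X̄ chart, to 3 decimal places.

20.527

X̄̄ = (23.7 + 22.4 + 22.5 + 21.9 + 22.0 + 23.0 + 23.5) / 7 = 159.0000 / 7 = 22.7143
R̄ = (1.9 + 2.6 + 2.2 + 2.2 + 5.4 + 2.2 + 4.5) / 7 = 21.0000 / 7 = 3.0000
LCL = X̄̄ − A₂·R̄ = 22.7143 − 0.729 × 3.0000 = 20.5273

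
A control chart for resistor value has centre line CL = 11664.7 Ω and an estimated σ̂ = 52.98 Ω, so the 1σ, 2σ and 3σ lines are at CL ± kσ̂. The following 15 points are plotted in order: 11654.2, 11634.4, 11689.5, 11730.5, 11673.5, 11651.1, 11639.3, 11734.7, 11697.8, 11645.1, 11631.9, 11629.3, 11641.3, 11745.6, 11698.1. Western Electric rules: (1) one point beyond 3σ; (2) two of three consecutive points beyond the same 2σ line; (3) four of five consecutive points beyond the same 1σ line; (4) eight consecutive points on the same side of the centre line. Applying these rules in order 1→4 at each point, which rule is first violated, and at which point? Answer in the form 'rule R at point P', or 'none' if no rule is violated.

none

Zone of each point (C = within 1σ̂, B = 1σ̂–2σ̂, A = 2σ̂–3σ̂, * = beyond 3σ̂; sign = side of CL): 1:-C, 2:-C, 3:+C, 4:+B, 5:+C, 6:-C, 7:-C, 8:+B, 9:+C, 10:-C, 11:-C, 12:-C, 13:-C, 14:+B, 15:+C
No rule fires across all 15 points.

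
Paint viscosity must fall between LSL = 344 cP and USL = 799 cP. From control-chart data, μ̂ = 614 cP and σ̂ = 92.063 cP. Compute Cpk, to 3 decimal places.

Cpu = (USL − μ̂) / (3σ̂) = (799 − 614) / (3 × 92.063) = 0.6698; Cpl = (μ̂ − LSL) / (3σ̂) = (614 − 344) / (3 × 92.063) = 0.9776; Cpk = min(Cpu, Cpl) = 0.6698

0.670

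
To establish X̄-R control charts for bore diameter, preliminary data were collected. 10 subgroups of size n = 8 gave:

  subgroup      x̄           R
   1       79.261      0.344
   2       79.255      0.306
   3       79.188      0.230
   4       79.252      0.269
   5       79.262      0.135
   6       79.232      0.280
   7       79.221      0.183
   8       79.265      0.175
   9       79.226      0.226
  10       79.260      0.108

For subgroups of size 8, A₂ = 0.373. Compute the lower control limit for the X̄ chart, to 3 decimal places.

X̄̄ = (79.261 + 79.255 + 79.188 + 79.252 + 79.262 + 79.232 + 79.221 + 79.265 + 79.226 + 79.260) / 10 = 792.4220 / 10 = 79.2422
R̄ = (0.344 + 0.306 + 0.230 + 0.269 + 0.135 + 0.280 + 0.183 + 0.175 + 0.226 + 0.108) / 10 = 2.2560 / 10 = 0.2256
LCL = X̄̄ − A₂·R̄ = 79.2422 − 0.373 × 0.2256 = 79.1581

79.158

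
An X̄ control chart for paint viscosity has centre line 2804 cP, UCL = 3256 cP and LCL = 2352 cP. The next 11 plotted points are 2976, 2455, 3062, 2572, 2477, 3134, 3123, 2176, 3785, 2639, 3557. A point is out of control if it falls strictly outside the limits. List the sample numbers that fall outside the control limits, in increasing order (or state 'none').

Compare each point to [2352, 3256]: sample 8 = 2176 < LCL; sample 9 = 3785 > UCL; sample 11 = 3557 > UCL.

8, 9, 11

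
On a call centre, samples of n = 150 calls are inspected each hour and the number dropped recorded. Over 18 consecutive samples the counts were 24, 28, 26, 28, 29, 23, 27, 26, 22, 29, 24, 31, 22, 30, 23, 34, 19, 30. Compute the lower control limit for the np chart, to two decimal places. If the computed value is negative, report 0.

p̄ = Σdᵢ / (k·n) = 475 / (18 × 150) = 0.17593
LCL = np̄ − 3·√(np̄(1−p̄)) = 26.3889 − 3 × 4.6633 = 12.3990

12.40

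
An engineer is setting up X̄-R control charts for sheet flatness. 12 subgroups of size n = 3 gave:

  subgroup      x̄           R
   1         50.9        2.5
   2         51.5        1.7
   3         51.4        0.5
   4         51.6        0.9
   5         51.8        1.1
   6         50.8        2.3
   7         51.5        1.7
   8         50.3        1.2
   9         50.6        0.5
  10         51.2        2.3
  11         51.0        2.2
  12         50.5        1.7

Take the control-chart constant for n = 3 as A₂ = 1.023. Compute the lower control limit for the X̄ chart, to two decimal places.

X̄̄ = (50.9 + 51.5 + 51.4 + 51.6 + 51.8 + 50.8 + 51.5 + 50.3 + 50.6 + 51.2 + 51.0 + 50.5) / 12 = 613.1000 / 12 = 51.0917
R̄ = (2.5 + 1.7 + 0.5 + 0.9 + 1.1 + 2.3 + 1.7 + 1.2 + 0.5 + 2.3 + 2.2 + 1.7) / 12 = 18.6000 / 12 = 1.5500
LCL = X̄̄ − A₂·R̄ = 51.0917 − 1.023 × 1.5500 = 49.5060

49.51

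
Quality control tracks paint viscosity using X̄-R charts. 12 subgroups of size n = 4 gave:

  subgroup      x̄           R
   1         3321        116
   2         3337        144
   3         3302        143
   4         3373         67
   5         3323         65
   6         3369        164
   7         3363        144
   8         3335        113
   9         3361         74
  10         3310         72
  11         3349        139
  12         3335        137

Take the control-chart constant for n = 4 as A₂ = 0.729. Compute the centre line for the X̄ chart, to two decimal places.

X̄̄ = (3321 + 3337 + 3302 + 3373 + 3323 + 3369 + 3363 + 3335 + 3361 + 3310 + 3349 + 3335) / 12 = 40078.0000 / 12 = 3339.8333
CL = X̄̄ = 3339.8333

3339.83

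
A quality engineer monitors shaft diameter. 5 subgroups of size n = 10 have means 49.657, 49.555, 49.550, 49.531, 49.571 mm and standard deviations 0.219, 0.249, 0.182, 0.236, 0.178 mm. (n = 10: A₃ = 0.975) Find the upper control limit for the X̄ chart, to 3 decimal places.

X̄̄ = (49.657 + 49.555 + 49.550 + 49.531 + 49.571) / 5 = 49.5728
s̄ = (0.219 + 0.249 + 0.182 + 0.236 + 0.178) / 5 = 0.2128
UCL = X̄̄ + A₃·s̄ = 49.5728 + 0.975 × 0.2128 = 49.7803

49.780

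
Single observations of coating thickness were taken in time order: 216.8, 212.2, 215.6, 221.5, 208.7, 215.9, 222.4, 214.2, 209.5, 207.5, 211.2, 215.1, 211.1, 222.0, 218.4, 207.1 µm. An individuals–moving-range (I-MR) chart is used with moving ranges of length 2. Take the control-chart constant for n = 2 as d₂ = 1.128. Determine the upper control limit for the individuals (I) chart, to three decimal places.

X̄ = (216.8 + 212.2 + 215.6 + 221.5 + 208.7 + 215.9 + 222.4 + 214.2 + 209.5 + 207.5 + 211.2 + 215.1 + 211.1 + 222.0 + 218.4 + 207.1) / 16 = 214.3250
Moving ranges: 4.6, 3.4, 5.9, 12.8, 7.2, 6.5, 8.2, 4.7, 2.0, 3.7, 3.9, 4.0, 10.9, 3.6, 11.3; M̄R̄ = 92.7000 / 15 = 6.1800
UCL = X̄ + 3·M̄R̄/d₂ = 214.3250 + 3 × 6.1800 / 1.128 = 230.7612

230.761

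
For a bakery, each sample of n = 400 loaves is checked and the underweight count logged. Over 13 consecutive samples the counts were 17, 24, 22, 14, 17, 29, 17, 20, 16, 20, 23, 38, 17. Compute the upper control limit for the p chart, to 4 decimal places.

p̄ = Σdᵢ / (k·n) = 274 / (13 × 400) = 0.05269
UCL = p̄ + 3·√(p̄(1−p̄)/n) = 0.05269 + 3 × √(0.05269×0.94731/400) = 0.05269 + 3 × 0.01117 = 0.08621

0.0862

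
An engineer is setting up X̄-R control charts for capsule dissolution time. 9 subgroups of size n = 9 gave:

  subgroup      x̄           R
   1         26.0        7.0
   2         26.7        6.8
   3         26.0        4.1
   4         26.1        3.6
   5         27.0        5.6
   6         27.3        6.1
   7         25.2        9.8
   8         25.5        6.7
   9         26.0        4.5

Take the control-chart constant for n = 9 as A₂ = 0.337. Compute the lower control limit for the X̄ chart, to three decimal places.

X̄̄ = (26.0 + 26.7 + 26.0 + 26.1 + 27.0 + 27.3 + 25.2 + 25.5 + 26.0) / 9 = 235.8000 / 9 = 26.2000
R̄ = (7.0 + 6.8 + 4.1 + 3.6 + 5.6 + 6.1 + 9.8 + 6.7 + 4.5) / 9 = 54.2000 / 9 = 6.0222
LCL = X̄̄ − A₂·R̄ = 26.2000 − 0.337 × 6.0222 = 24.1705

24.171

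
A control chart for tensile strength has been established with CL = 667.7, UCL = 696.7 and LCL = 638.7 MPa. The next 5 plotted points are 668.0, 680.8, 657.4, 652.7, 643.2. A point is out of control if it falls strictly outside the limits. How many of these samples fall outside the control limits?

0

All 5 points lie within [638.7, 696.7].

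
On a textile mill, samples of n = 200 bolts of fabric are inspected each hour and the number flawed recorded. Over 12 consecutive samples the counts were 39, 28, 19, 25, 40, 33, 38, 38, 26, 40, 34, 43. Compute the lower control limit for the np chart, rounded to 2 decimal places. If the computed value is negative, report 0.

17.72

p̄ = Σdᵢ / (k·n) = 403 / (12 × 200) = 0.16792
LCL = np̄ − 3·√(np̄(1−p̄)) = 33.5833 − 3 × 5.2862 = 17.7247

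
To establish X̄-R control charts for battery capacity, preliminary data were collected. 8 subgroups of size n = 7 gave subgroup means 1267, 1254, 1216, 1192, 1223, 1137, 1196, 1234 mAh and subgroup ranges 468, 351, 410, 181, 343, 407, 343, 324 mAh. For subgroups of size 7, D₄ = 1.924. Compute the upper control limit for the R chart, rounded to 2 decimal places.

679.89

R̄ = (468 + 351 + 410 + 181 + 343 + 407 + 343 + 324) / 8 = 2827.0000 / 8 = 353.3750
UCL_R = D₄·R̄ = 1.924 × 353.3750 = 679.8935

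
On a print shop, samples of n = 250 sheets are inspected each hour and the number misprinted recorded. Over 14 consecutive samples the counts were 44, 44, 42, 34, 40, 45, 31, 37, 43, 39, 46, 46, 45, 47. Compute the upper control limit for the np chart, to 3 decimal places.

p̄ = Σdᵢ / (k·n) = 583 / (14 × 250) = 0.16657
UCL = np̄ + 3·√(np̄(1−p̄)) = 41.6429 + 3 × √(41.6429×0.83343) = 41.6429 + 3 × 5.8912 = 59.3165

59.316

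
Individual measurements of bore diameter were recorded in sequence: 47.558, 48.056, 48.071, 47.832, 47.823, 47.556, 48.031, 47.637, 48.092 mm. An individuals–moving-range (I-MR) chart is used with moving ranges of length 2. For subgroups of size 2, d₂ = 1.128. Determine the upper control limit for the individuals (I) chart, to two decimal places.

X̄ = (47.558 + 48.056 + 48.071 + 47.832 + 47.823 + 47.556 + 48.031 + 47.637 + 48.092) / 9 = 47.8507
Moving ranges: 0.498, 0.015, 0.239, 0.009, 0.267, 0.475, 0.394, 0.455; M̄R̄ = 2.3520 / 8 = 0.2940
UCL = X̄ + 3·M̄R̄/d₂ = 47.8507 + 3 × 0.2940 / 1.128 = 48.6326

48.63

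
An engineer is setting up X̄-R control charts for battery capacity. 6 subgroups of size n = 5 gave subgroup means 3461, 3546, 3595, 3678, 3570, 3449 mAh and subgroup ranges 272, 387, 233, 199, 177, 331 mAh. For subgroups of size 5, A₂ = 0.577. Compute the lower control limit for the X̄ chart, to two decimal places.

X̄̄ = (3461 + 3546 + 3595 + 3678 + 3570 + 3449) / 6 = 21299.0000 / 6 = 3549.8333
R̄ = (272 + 387 + 233 + 199 + 177 + 331) / 6 = 1599.0000 / 6 = 266.5000
LCL = X̄̄ − A₂·R̄ = 3549.8333 − 0.577 × 266.5000 = 3396.0628

3396.06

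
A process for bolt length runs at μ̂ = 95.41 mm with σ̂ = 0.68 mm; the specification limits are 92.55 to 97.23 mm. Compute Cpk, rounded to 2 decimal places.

Cpu = (USL − μ̂) / (3σ̂) = (97.23 − 95.41) / (3 × 0.68) = 0.8922; Cpl = (μ̂ − LSL) / (3σ̂) = (95.41 − 92.55) / (3 × 0.68) = 1.4020; Cpk = min(Cpu, Cpl) = 0.8922

0.89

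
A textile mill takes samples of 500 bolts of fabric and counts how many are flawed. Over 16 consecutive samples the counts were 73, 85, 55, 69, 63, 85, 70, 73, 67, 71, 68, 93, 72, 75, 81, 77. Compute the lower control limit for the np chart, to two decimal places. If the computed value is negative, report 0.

p̄ = Σdᵢ / (k·n) = 1177 / (16 × 500) = 0.14713
LCL = np̄ − 3·√(np̄(1−p̄)) = 73.5625 − 3 × 7.9208 = 49.8000

49.80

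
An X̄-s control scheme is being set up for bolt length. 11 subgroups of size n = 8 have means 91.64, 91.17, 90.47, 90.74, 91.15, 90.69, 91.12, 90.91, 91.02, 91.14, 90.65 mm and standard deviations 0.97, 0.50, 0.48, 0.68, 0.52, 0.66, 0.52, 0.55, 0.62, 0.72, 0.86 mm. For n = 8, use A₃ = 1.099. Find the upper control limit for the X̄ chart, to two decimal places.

91.68

X̄̄ = (91.64 + 91.17 + 90.47 + 90.74 + 91.15 + 90.69 + 91.12 + 90.91 + 91.02 + 91.14 + 90.65) / 11 = 90.9727
s̄ = (0.97 + 0.50 + 0.48 + 0.68 + 0.52 + 0.66 + 0.52 + 0.55 + 0.62 + 0.72 + 0.86) / 11 = 0.6436
UCL = X̄̄ + A₃·s̄ = 90.9727 + 1.099 × 0.6436 = 91.6801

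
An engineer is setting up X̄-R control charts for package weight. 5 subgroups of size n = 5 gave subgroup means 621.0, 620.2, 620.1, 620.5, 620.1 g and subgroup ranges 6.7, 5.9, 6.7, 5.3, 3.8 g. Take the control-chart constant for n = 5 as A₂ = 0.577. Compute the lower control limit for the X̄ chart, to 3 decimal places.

617.103

X̄̄ = (621.0 + 620.2 + 620.1 + 620.5 + 620.1) / 5 = 3101.9000 / 5 = 620.3800
R̄ = (6.7 + 5.9 + 6.7 + 5.3 + 3.8) / 5 = 28.4000 / 5 = 5.6800
LCL = X̄̄ − A₂·R̄ = 620.3800 − 0.577 × 5.6800 = 617.1026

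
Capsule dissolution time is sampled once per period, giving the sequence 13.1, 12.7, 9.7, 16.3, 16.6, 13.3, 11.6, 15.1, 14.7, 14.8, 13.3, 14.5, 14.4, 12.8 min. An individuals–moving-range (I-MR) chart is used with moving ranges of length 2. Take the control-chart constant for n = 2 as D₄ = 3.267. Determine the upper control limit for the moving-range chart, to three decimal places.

Moving ranges: 0.4, 3.0, 6.6, 0.3, 3.3, 1.7, 3.5, 0.4, 0.1, 1.5, 1.2, 0.1, 1.6; M̄R̄ = 23.7000 / 13 = 1.8231
UCL_MR = D₄·M̄R̄ = 3.267 × 1.8231 = 5.9560

5.956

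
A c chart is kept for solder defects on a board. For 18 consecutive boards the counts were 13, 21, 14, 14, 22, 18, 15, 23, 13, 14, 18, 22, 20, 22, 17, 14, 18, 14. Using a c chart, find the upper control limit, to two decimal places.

29.82

c̄ = (13 + 21 + 14 + 14 + 22 + 18 + 15 + 23 + 13 + 14 + 18 + 22 + 20 + 22 + 17 + 14 + 18 + 14) / 18 = 312 / 18 = 17.3333
UCL = c̄ + 3√c̄ = 17.3333 + 3 × √17.3333 = 17.3333 + 3 × 4.1633 = 29.8233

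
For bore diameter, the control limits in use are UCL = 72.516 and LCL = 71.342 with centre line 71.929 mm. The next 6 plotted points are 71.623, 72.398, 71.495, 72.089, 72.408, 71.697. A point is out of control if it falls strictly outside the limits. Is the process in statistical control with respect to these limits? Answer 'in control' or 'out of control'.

All 6 points lie within [71.342, 72.516].

in control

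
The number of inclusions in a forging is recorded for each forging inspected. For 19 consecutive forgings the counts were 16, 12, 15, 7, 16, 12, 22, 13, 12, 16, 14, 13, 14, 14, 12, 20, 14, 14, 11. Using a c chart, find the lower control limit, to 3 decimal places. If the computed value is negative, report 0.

c̄ = (16 + 12 + 15 + 7 + 16 + 12 + 22 + 13 + 12 + 16 + 14 + 13 + 14 + 14 + 12 + 20 + 14 + 14 + 11) / 19 = 267 / 19 = 14.0526
LCL = c̄ − 3√c̄ = 14.0526 − 3 × 3.7487 = 2.8066

2.807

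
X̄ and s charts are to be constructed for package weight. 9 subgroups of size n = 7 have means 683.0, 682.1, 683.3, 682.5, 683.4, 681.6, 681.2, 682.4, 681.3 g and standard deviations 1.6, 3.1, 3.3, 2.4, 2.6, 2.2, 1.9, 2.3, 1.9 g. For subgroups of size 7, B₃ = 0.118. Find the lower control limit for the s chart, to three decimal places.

0.279

s̄ = (1.6 + 3.1 + 3.3 + 2.4 + 2.6 + 2.2 + 1.9 + 2.3 + 1.9) / 9 = 2.3667
LCL_s = B₃·s̄ = 0.118 × 2.3667 = 0.2793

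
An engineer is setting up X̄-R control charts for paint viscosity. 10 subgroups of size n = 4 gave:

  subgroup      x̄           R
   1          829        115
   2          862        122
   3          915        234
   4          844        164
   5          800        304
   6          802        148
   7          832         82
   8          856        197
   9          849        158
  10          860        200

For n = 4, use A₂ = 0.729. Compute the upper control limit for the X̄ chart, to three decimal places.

970.580

X̄̄ = (829 + 862 + 915 + 844 + 800 + 802 + 832 + 856 + 849 + 860) / 10 = 8449.0000 / 10 = 844.9000
R̄ = (115 + 122 + 234 + 164 + 304 + 148 + 82 + 197 + 158 + 200) / 10 = 1724.0000 / 10 = 172.4000
UCL = X̄̄ + A₂·R̄ = 844.9000 + 0.729 × 172.4000 = 970.5796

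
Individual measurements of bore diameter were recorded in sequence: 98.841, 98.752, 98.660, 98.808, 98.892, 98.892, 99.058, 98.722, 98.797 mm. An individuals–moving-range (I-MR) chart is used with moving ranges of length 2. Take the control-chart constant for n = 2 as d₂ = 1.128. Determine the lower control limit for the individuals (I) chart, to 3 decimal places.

X̄ = (98.841 + 98.752 + 98.660 + 98.808 + 98.892 + 98.892 + 99.058 + 98.722 + 98.797) / 9 = 98.8247
Moving ranges: 0.089, 0.092, 0.148, 0.084, 0.000, 0.166, 0.336, 0.075; M̄R̄ = 0.9900 / 8 = 0.1237
LCL = X̄ − 3·M̄R̄/d₂ = 98.8247 − 3 × 0.1237 / 1.128 = 98.4955

98.496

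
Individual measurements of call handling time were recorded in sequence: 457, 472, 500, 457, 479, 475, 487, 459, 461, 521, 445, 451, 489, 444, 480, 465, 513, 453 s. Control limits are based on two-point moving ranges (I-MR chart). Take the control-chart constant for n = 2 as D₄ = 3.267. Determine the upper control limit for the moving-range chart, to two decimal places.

103.39

Moving ranges: 15, 28, 43, 22, 4, 12, 28, 2, 60, 76, 6, 38, 45, 36, 15, 48, 60; M̄R̄ = 538.0000 / 17 = 31.6471
UCL_MR = D₄·M̄R̄ = 3.267 × 31.6471 = 103.3909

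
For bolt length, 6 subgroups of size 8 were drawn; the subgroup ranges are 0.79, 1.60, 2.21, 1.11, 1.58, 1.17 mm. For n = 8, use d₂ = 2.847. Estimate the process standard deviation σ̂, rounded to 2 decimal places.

0.50

R̄ = (0.79 + 1.60 + 2.21 + 1.11 + 1.58 + 1.17) / 6 = 1.4100
σ̂ = R̄ / d₂ = 1.4100 / 2.847 = 0.4953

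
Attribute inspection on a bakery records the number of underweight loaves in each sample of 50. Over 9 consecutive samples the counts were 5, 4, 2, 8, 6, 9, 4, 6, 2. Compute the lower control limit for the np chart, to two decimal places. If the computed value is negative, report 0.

p̄ = Σdᵢ / (k·n) = 46 / (9 × 50) = 0.10222
LCL = np̄ − 3·√(np̄(1−p̄)) = 5.1111 − 3 × 2.1421 = -1.3152 → 0 (negative, so LCL = 0)

0.00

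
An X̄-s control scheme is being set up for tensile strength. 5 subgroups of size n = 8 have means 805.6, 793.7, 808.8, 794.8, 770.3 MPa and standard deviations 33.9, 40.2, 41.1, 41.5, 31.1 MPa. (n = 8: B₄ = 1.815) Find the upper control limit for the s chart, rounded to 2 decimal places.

s̄ = (33.9 + 40.2 + 41.1 + 41.5 + 31.1) / 5 = 37.5600
UCL_s = B₄·s̄ = 1.815 × 37.5600 = 68.1714

68.17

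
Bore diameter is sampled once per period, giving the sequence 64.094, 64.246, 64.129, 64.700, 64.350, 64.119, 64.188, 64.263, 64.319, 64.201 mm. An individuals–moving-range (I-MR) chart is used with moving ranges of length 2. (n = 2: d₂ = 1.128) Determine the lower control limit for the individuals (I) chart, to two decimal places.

X̄ = (64.094 + 64.246 + 64.129 + 64.700 + 64.350 + 64.119 + 64.188 + 64.263 + 64.319 + 64.201) / 10 = 64.2609
Moving ranges: 0.152, 0.117, 0.571, 0.350, 0.231, 0.069, 0.075, 0.056, 0.118; M̄R̄ = 1.7390 / 9 = 0.1932
LCL = X̄ − 3·M̄R̄/d₂ = 64.2609 − 3 × 0.1932 / 1.128 = 63.7470

63.75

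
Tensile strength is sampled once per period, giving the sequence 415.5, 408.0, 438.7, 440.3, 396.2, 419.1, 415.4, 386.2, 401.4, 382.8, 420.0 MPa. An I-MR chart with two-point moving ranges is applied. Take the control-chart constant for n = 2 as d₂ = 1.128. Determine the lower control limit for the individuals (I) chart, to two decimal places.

355.20

X̄ = (415.5 + 408.0 + 438.7 + 440.3 + 396.2 + 419.1 + 415.4 + 386.2 + 401.4 + 382.8 + 420.0) / 11 = 411.2364
Moving ranges: 7.5, 30.7, 1.6, 44.1, 22.9, 3.7, 29.2, 15.2, 18.6, 37.2; M̄R̄ = 210.7000 / 10 = 21.0700
LCL = X̄ − 3·M̄R̄/d₂ = 411.2364 − 3 × 21.0700 / 1.128 = 355.1991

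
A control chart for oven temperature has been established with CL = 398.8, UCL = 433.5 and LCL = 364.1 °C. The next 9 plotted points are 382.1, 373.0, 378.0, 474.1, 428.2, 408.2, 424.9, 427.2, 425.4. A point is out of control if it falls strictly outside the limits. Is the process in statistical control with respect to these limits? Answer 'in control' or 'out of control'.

Compare each point to [364.1, 433.5]: sample 4 = 474.1 > UCL.

out of control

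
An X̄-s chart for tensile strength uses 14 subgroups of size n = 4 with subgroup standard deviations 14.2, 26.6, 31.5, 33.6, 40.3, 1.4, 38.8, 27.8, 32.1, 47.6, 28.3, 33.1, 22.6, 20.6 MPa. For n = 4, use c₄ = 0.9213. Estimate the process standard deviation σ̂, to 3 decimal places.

30.896

s̄ = (14.2 + 26.6 + 31.5 + 33.6 + 40.3 + 1.4 + 38.8 + 27.8 + 32.1 + 47.6 + 28.3 + 33.1 + 22.6 + 20.6) / 14 = 28.4643
σ̂ = s̄ / c₄ = 28.4643 / 0.9213 = 30.8958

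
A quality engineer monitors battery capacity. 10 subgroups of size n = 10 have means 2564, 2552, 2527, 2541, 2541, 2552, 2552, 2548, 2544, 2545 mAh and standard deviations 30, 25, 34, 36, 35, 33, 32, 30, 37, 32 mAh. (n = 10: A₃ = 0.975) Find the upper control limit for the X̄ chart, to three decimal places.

X̄̄ = (2564 + 2552 + 2527 + 2541 + 2541 + 2552 + 2552 + 2548 + 2544 + 2545) / 10 = 2546.6000
s̄ = (30 + 25 + 34 + 36 + 35 + 33 + 32 + 30 + 37 + 32) / 10 = 32.4000
UCL = X̄̄ + A₃·s̄ = 2546.6000 + 0.975 × 32.4000 = 2578.1900

2578.190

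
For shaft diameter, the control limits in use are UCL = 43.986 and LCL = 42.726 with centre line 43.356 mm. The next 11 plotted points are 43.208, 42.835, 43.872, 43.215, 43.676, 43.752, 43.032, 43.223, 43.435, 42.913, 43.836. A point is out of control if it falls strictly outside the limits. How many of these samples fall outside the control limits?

All 11 points lie within [42.726, 43.986].

0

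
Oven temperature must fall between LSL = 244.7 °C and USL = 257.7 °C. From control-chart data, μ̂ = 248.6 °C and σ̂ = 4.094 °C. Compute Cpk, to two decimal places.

0.32

Cpu = (USL − μ̂) / (3σ̂) = (257.7 − 248.6) / (3 × 4.094) = 0.7409; Cpl = (μ̂ − LSL) / (3σ̂) = (248.6 − 244.7) / (3 × 4.094) = 0.3175; Cpk = min(Cpu, Cpl) = 0.3175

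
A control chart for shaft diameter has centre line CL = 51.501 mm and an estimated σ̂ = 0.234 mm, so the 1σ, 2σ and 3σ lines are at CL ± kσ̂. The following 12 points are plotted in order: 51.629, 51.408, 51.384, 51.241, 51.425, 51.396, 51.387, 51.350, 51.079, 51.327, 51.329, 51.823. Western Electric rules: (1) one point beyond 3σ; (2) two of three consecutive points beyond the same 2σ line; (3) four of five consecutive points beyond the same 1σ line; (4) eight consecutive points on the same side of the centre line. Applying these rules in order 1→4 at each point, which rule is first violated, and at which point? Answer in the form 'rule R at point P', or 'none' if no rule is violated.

rule 4 at point 9

Zone of each point (C = within 1σ̂, B = 1σ̂–2σ̂, A = 2σ̂–3σ̂, * = beyond 3σ̂; sign = side of CL): 1:+C, 2:-C, 3:-C, 4:-B, 5:-C, 6:-C, 7:-C, 8:-C, 9:-B, 10:-C, 11:-C, 12:+B
Rule 4 (eight consecutive points on the same side of the centre line) is satisfied at point 9.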